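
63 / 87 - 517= -516.28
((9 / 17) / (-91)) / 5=-9 / 7735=-0.00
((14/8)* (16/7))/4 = 1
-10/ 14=-5/ 7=-0.71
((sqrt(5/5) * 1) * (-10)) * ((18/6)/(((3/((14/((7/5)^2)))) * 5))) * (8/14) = -400/49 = -8.16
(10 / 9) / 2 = 5 / 9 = 0.56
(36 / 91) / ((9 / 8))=32 / 91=0.35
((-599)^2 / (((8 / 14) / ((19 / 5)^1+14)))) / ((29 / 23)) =5141259529 / 580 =8864240.57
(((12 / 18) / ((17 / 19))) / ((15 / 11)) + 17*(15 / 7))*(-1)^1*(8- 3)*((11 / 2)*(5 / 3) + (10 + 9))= -33462169 / 6426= -5207.31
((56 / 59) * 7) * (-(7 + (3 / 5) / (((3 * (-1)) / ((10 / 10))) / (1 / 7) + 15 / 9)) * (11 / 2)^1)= -2178638 / 8555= -254.66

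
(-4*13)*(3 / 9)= -52 / 3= -17.33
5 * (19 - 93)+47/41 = -15123/41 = -368.85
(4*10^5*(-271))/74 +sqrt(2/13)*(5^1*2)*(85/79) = -54200000/37 +850*sqrt(26)/1027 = -1464860.64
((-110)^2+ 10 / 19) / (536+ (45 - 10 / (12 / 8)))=689730 / 32737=21.07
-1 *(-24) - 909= -885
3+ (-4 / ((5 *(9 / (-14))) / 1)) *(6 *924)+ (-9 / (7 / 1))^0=34516 / 5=6903.20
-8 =-8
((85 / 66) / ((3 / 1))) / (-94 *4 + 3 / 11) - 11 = -818419 / 74394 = -11.00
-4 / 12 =-1 / 3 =-0.33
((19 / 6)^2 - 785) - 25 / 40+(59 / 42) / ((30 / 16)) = -1952617 / 2520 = -774.85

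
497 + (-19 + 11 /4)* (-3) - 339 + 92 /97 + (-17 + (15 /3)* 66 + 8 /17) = 3437631 /6596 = 521.17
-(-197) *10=1970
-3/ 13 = -0.23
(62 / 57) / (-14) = -31 / 399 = -0.08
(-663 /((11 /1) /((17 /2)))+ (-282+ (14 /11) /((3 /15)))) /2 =-17335 /44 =-393.98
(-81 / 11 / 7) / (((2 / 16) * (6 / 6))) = -648 / 77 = -8.42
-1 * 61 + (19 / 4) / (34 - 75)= -10023 / 164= -61.12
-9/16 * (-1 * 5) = 45/16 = 2.81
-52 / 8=-13 / 2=-6.50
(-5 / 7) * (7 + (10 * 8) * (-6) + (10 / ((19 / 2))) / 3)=134705 / 399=337.61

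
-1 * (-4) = 4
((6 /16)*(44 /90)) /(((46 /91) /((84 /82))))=7007 /18860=0.37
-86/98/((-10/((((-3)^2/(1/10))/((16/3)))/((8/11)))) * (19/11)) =140481/119168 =1.18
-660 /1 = -660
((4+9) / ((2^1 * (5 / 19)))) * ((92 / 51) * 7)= 79534 / 255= 311.90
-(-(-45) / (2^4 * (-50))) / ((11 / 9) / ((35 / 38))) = 567 / 13376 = 0.04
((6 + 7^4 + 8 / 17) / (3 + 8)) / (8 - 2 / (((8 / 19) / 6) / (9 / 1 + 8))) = -81854 / 178211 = -0.46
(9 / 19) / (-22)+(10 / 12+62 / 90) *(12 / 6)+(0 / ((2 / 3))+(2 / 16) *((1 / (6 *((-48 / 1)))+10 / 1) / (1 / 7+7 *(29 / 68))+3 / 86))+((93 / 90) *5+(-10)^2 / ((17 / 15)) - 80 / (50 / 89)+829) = 513275248602571 / 655165241280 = 783.43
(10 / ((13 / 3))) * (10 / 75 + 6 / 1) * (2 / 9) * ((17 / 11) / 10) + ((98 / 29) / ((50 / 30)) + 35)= 37.51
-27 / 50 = -0.54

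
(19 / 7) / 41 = 19 / 287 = 0.07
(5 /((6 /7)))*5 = 175 /6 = 29.17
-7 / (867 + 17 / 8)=-56 / 6953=-0.01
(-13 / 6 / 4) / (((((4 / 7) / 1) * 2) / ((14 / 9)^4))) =-218491 / 78732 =-2.78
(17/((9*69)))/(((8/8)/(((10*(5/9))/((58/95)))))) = 40375/162081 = 0.25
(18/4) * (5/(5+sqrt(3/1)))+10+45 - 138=-3427/44 - 45 * sqrt(3)/44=-79.66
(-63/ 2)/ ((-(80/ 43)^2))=9.10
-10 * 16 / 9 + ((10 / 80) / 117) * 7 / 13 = -216313 / 12168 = -17.78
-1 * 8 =-8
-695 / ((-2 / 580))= 201550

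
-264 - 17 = -281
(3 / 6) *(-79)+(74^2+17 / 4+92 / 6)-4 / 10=327341 / 60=5455.68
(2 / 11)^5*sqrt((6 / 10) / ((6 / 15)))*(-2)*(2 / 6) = -32*sqrt(6) / 483153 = -0.00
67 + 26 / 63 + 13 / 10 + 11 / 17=742843 / 10710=69.36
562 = 562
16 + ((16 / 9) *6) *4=176 / 3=58.67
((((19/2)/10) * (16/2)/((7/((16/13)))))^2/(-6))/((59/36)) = -2217984/12214475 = -0.18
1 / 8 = 0.12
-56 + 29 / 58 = -111 / 2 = -55.50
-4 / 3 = -1.33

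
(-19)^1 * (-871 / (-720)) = -16549 / 720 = -22.98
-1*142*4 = -568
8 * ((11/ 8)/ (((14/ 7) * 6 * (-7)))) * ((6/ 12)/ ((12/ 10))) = -55/ 1008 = -0.05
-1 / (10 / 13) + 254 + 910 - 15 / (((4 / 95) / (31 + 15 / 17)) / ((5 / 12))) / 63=46591943 / 42840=1087.58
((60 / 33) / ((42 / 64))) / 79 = 640 / 18249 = 0.04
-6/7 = -0.86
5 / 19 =0.26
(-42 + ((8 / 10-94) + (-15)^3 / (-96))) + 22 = -12487 / 160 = -78.04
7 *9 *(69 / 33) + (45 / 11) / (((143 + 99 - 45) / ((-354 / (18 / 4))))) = 281913 / 2167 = 130.09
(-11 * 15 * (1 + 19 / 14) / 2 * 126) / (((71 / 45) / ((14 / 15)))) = -14494.44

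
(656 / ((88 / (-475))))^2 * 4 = 6068410000 / 121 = 50152148.76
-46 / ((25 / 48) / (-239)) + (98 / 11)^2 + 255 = 64864627 / 3025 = 21442.85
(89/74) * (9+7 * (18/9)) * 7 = 14329/74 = 193.64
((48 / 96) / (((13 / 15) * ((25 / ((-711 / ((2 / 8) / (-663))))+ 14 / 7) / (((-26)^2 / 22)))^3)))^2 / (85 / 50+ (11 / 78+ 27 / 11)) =1018970.83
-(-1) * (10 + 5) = 15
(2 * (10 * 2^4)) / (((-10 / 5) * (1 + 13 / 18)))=-92.90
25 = 25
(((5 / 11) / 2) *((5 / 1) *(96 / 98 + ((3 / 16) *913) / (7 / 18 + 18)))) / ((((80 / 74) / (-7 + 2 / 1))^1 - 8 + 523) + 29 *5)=1234877775 / 69685128128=0.02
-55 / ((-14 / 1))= 55 / 14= 3.93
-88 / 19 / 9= -88 / 171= -0.51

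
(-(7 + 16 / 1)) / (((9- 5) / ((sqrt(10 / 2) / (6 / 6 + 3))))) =-23* sqrt(5) / 16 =-3.21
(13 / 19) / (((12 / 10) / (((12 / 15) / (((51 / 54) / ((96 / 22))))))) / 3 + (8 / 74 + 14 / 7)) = 831168 / 2692357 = 0.31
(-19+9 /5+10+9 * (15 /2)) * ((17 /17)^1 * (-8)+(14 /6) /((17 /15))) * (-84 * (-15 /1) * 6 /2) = -23021334 /17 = -1354196.12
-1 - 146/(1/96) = -14017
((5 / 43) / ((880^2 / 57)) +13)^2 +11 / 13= 97932587475444477 / 576595094732800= 169.85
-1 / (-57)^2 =-1 / 3249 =-0.00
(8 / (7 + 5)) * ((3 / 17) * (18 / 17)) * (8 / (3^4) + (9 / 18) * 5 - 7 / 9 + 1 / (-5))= 2626 / 13005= 0.20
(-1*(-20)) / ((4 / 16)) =80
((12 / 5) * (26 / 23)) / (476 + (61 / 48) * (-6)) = 832 / 143635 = 0.01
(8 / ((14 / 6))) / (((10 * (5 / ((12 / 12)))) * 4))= 3 / 175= 0.02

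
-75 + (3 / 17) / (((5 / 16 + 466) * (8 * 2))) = -3170924 / 42279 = -75.00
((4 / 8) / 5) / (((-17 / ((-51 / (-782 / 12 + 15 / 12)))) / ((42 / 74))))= -378 / 141895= -0.00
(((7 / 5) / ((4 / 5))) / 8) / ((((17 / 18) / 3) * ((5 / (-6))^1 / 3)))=-1701 / 680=-2.50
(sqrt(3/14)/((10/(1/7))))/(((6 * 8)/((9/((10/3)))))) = 9 * sqrt(42)/156800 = 0.00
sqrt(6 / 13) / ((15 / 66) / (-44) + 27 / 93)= 30008 *sqrt(78) / 111241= 2.38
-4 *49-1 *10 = -206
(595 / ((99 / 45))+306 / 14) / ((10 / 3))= 87.69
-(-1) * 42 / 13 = 42 / 13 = 3.23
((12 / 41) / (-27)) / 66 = -2 / 12177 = -0.00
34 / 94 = 17 / 47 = 0.36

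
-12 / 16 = -3 / 4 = -0.75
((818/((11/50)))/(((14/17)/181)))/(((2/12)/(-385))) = -1887739500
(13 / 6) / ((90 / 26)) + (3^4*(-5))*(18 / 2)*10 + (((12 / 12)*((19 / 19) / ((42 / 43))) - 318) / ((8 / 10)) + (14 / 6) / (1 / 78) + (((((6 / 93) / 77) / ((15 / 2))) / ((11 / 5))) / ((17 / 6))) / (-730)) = -1290255383724907 / 35191731960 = -36663.59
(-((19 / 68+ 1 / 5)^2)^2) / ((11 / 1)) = -705911761 / 146996960000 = -0.00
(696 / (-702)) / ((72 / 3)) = -29 / 702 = -0.04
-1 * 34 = -34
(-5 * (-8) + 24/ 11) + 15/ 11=479/ 11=43.55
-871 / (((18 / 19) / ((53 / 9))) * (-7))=877097 / 1134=773.45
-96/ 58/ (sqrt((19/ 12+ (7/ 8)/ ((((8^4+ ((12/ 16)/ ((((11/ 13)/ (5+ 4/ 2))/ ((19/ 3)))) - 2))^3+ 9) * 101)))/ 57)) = -288 * sqrt(133243094752087540234429598921226556369)/ 334749821040302132459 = -9.93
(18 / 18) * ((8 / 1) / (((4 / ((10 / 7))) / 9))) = 180 / 7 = 25.71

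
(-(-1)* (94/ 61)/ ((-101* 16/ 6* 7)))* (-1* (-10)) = -0.01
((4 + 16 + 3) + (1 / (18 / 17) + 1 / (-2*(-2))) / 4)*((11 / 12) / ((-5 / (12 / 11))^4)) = 732 / 15125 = 0.05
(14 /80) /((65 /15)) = 21 /520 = 0.04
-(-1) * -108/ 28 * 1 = -27/ 7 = -3.86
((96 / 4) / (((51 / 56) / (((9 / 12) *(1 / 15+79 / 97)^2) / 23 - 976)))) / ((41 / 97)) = -7096580520512 / 116625525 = -60849.29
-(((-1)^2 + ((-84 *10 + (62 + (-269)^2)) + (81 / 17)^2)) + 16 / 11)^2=-51821030863113561 / 10106041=-5127728144.30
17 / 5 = 3.40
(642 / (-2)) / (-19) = 16.89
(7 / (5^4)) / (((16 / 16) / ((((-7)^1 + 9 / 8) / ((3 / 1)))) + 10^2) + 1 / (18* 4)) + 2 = 420922438 / 210449375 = 2.00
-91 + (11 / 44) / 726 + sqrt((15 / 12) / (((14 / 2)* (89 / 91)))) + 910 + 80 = sqrt(5785) / 178 + 2610697 / 2904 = 899.43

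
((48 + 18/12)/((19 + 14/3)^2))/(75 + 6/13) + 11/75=12184843/82420350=0.15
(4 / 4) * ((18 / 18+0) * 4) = 4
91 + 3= 94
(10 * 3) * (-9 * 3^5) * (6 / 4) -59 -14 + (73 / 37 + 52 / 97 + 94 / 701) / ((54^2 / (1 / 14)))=-10115569764315697 / 102708652536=-98488.00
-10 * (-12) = 120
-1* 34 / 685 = -34 / 685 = -0.05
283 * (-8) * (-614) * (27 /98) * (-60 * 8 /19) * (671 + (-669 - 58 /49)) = -360312883200 /45619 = -7898307.35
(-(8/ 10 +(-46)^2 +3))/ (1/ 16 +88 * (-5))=169584/ 35195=4.82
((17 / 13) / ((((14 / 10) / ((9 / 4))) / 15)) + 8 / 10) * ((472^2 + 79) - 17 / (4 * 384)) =7203984.89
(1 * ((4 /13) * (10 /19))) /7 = 40 /1729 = 0.02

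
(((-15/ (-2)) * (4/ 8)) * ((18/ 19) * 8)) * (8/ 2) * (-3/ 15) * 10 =-4320/ 19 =-227.37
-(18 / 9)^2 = -4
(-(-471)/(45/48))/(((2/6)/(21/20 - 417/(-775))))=9274932/3875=2393.53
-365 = -365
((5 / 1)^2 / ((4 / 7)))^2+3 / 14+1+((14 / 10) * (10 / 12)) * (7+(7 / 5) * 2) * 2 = 3256081 / 1680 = 1938.14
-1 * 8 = -8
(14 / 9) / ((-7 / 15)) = -10 / 3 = -3.33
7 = 7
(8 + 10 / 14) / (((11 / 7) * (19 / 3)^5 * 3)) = 4941 / 27237089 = 0.00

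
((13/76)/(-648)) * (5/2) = -0.00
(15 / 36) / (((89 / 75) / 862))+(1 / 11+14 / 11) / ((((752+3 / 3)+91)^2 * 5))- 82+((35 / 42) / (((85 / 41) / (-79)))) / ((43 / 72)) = 85387322949537 / 509782546064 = 167.50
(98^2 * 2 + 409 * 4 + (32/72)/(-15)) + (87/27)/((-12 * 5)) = 250127/12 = 20843.92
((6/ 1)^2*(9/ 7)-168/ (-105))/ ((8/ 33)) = 13827/ 70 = 197.53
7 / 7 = 1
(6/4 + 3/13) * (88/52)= 495/169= 2.93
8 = 8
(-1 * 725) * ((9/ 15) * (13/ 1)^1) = -5655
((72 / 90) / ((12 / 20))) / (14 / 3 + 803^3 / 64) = 256 / 1553345777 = 0.00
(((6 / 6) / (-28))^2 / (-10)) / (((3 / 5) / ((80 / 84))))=-5 / 24696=-0.00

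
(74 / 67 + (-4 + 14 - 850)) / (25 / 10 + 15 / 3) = -112412 / 1005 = -111.85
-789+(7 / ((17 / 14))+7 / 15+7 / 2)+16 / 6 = -396067 / 510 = -776.60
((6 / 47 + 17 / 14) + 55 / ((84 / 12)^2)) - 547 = -2508131 / 4606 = -544.54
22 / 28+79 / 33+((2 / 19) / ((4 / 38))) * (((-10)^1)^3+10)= -455911 / 462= -986.82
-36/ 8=-9/ 2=-4.50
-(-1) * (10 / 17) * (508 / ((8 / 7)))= 4445 / 17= 261.47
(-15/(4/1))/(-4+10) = -5/8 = -0.62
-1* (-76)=76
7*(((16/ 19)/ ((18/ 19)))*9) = 56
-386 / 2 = -193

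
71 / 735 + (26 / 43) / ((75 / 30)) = 10697 / 31605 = 0.34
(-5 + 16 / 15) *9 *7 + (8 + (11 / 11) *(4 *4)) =-1119 / 5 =-223.80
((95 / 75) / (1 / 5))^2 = 40.11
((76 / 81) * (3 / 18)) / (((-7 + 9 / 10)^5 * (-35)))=760000 / 1436658308001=0.00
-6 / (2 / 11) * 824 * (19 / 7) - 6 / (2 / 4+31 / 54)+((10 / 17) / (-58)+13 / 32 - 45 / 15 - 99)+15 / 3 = -8161923905 / 110432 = -73909.05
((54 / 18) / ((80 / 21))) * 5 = 63 / 16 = 3.94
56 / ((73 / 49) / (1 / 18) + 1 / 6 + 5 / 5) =16464 / 8227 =2.00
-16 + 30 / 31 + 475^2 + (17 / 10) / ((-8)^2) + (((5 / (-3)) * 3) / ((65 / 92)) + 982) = 58440781891 / 257920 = 226584.92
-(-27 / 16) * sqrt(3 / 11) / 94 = 27 * sqrt(33) / 16544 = 0.01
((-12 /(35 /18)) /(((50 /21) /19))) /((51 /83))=-170316 /2125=-80.15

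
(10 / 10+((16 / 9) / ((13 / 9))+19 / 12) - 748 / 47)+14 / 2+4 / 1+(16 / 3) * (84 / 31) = 3034535 / 227292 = 13.35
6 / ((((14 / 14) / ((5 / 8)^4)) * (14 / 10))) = 0.65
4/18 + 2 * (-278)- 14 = -5128/9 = -569.78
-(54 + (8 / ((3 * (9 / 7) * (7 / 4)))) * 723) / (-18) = 4099 / 81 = 50.60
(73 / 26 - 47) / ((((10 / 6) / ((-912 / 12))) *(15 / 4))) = 174648 / 325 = 537.38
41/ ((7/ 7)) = 41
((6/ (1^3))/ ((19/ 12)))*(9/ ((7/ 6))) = 3888/ 133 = 29.23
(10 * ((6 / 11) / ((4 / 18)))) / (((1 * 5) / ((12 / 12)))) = 54 / 11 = 4.91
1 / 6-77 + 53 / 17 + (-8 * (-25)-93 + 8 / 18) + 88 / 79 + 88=2969599 / 24174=122.84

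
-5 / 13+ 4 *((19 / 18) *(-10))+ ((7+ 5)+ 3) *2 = -1475 / 117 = -12.61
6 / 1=6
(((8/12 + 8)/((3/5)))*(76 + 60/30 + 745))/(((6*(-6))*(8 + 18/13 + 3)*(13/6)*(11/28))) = -213980/6831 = -31.32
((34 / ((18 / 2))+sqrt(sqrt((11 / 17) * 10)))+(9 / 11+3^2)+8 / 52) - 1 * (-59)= 110^(1 / 4) * 17^(3 / 4) / 17+93629 / 1287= 74.34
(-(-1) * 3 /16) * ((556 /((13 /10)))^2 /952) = 1449075 /40222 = 36.03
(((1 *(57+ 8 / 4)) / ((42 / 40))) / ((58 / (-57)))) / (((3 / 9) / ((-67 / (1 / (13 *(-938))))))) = -3925091820 / 29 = -135347993.79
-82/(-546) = 41/273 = 0.15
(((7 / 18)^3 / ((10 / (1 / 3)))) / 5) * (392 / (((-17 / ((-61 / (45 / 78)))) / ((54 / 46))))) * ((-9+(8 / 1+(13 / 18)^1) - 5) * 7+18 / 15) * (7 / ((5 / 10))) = -300132128569 / 534448125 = -561.57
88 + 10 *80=888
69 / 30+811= 813.30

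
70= 70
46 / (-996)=-23 / 498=-0.05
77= 77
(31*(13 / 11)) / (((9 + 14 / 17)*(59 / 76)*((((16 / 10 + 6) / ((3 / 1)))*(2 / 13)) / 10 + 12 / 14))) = 888403425 / 165717607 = 5.36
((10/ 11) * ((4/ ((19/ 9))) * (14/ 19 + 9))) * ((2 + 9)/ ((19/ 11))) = 732600/ 6859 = 106.81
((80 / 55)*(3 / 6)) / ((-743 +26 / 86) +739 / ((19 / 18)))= -3268 / 191389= -0.02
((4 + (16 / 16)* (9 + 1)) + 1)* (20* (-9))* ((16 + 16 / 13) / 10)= -60480 / 13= -4652.31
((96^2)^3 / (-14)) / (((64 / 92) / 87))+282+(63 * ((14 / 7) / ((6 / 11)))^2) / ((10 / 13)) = -489468230272463 / 70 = -6992403289606.61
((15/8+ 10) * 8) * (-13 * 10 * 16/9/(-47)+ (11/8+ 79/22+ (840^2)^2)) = 1760612532975749645/37224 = 47297779200938.90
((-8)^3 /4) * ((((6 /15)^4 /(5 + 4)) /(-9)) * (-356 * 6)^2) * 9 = 1038221312 /625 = 1661154.10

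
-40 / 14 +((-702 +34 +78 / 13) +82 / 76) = -176565 / 266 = -663.78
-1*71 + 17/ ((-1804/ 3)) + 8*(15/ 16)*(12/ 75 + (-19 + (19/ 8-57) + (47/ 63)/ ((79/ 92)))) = -36841799011/ 59856720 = -615.50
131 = 131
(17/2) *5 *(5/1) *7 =2975/2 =1487.50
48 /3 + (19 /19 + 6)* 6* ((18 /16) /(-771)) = 16385 /1028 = 15.94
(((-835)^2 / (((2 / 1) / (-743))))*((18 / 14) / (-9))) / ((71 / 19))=9842725325 / 994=9902138.15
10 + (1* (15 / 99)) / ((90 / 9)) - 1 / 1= 595 / 66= 9.02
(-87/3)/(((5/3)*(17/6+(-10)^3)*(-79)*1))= -522/2363285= -0.00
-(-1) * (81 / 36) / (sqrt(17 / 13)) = 9 * sqrt(221) / 68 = 1.97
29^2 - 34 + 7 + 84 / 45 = 12238 / 15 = 815.87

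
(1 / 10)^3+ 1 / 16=127 / 2000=0.06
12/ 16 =3/ 4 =0.75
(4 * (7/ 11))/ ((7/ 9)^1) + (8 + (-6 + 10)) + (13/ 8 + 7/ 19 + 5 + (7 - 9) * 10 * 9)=-263731/ 1672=-157.73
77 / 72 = 1.07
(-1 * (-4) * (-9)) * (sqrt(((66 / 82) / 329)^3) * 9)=-10692 * sqrt(445137) / 181953121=-0.04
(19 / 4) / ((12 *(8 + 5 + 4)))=19 / 816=0.02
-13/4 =-3.25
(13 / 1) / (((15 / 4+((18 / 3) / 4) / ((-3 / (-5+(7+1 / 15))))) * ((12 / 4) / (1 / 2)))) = 130 / 163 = 0.80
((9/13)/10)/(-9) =-1/130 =-0.01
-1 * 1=-1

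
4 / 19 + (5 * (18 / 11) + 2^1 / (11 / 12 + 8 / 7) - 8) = 49298 / 36157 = 1.36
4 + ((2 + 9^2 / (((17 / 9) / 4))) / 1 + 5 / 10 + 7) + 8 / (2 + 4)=19009 / 102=186.36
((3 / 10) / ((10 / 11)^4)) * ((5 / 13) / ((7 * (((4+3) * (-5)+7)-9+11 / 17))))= -248897 / 374920000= -0.00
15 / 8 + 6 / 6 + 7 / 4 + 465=3757 / 8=469.62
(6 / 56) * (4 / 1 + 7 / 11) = 153 / 308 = 0.50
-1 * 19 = -19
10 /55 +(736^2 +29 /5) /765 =29801249 /42075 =708.29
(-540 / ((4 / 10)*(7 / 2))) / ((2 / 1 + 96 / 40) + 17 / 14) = -9000 / 131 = -68.70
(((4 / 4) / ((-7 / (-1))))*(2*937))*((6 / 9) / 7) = 3748 / 147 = 25.50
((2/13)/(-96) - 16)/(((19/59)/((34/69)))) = -10014955/409032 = -24.48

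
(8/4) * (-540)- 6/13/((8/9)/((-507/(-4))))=-18333/16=-1145.81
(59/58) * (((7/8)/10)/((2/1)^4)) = 413/74240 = 0.01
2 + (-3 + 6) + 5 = 10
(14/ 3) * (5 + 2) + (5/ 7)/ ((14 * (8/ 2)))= 38431/ 1176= 32.68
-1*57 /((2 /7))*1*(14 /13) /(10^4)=-0.02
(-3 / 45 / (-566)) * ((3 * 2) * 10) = 2 / 283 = 0.01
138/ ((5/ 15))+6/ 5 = 2076/ 5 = 415.20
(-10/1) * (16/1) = -160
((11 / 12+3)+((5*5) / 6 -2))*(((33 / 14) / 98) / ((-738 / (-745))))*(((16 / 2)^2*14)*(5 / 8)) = 2991175 / 36162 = 82.72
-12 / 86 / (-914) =3 / 19651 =0.00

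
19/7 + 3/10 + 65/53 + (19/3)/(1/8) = 54.91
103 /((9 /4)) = 45.78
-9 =-9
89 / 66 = 1.35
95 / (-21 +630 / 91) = -1235 / 183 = -6.75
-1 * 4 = -4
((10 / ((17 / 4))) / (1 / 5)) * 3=600 / 17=35.29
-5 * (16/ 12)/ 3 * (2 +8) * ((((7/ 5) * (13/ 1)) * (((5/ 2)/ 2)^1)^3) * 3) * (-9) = 170625/ 8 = 21328.12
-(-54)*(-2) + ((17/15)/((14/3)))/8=-107.97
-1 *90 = -90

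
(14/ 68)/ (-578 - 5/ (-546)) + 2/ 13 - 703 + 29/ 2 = -96015861853/ 139487686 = -688.35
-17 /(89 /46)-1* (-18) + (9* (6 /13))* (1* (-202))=-960152 /1157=-829.86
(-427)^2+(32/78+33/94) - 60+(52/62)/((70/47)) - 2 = 724992310031/3977610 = 182268.32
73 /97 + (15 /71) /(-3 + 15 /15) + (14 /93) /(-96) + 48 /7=7.50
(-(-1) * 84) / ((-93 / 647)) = -18116 / 31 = -584.39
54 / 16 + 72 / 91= 4.17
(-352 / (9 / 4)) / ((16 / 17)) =-1496 / 9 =-166.22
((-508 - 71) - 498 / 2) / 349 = -828 / 349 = -2.37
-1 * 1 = -1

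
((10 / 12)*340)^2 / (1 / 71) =51297500 / 9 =5699722.22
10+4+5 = 19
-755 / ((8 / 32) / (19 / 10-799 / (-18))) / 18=-629066 / 81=-7766.25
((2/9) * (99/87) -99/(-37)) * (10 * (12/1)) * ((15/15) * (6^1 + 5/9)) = 22247720/9657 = 2303.79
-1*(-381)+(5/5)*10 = 391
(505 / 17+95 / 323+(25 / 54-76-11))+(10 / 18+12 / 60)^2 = -55.97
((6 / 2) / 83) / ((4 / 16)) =0.14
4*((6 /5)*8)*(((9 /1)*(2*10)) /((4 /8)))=13824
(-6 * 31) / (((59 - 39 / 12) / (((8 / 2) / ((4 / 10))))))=-7440 / 223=-33.36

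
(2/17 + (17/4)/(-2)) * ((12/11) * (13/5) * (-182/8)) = 968877/7480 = 129.53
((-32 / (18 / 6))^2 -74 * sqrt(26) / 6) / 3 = 1024 / 27 -37 * sqrt(26) / 9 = 16.96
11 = 11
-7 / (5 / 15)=-21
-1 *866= -866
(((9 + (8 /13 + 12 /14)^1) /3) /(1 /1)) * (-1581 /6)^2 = 264675737 /1092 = 242377.05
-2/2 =-1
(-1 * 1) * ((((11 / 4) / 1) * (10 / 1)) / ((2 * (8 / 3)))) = -165 / 32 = -5.16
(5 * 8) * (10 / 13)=400 / 13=30.77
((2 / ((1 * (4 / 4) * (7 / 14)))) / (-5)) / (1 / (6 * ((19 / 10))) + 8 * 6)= -228 / 13705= -0.02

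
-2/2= -1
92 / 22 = 46 / 11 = 4.18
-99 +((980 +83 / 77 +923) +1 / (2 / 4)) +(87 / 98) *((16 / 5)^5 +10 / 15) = 2105.55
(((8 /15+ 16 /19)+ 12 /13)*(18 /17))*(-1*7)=-357672 /20995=-17.04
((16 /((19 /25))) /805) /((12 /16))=320 /9177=0.03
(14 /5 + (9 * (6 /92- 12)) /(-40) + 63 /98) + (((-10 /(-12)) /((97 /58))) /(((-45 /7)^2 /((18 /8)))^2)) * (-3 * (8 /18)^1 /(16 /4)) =69762492403 /11384793000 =6.13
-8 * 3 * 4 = -96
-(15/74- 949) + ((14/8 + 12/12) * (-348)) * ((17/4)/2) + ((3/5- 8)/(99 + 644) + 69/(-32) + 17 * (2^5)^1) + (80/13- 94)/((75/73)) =-539074374677/857719200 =-628.50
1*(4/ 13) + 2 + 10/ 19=700/ 247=2.83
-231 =-231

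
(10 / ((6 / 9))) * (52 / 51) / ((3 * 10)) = 26 / 51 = 0.51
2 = 2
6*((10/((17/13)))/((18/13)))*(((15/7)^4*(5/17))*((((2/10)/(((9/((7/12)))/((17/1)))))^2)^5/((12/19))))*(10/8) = 2635238438722807099/23988055525253185536000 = 0.00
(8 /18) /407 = 4 /3663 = 0.00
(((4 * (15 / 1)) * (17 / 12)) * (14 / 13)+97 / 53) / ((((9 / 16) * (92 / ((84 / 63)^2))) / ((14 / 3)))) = 2506112 / 167427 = 14.97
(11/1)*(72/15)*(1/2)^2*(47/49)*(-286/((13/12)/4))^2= 3459151872/245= 14118987.23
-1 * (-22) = 22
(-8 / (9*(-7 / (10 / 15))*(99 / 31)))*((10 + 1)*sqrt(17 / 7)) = 496*sqrt(119) / 11907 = 0.45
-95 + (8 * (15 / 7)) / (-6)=-685 / 7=-97.86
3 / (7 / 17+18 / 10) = 1.36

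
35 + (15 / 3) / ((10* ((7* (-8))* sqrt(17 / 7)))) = 35-sqrt(119) / 1904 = 34.99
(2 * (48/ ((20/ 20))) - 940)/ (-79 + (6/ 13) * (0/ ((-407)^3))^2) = 844/ 79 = 10.68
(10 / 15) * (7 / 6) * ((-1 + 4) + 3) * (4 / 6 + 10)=448 / 9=49.78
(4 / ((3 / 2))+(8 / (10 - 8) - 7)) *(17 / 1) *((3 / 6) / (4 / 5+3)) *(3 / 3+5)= -85 / 19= -4.47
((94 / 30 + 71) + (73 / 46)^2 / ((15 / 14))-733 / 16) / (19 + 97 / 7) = 27258259 / 29200800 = 0.93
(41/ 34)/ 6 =0.20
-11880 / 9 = -1320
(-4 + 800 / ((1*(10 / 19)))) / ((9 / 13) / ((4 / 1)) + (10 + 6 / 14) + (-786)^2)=0.00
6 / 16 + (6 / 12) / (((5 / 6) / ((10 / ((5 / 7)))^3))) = 65871 / 40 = 1646.78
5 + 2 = 7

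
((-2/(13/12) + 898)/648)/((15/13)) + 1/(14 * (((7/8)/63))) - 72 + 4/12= -65.33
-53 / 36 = -1.47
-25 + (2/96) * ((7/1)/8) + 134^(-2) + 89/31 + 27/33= -12515932213/587807616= -21.29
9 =9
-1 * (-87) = 87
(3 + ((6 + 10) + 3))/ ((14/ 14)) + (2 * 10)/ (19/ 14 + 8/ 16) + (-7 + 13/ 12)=4189/ 156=26.85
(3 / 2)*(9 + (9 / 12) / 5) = 549 / 40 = 13.72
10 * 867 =8670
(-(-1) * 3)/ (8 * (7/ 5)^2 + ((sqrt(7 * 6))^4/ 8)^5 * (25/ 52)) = 124800/ 10424925612027913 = 0.00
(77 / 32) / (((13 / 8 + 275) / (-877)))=-67529 / 8852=-7.63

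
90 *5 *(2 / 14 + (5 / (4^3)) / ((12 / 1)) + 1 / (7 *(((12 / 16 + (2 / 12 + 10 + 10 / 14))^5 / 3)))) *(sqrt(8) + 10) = 53611194223978835025 *sqrt(2) / 398796035800358336 + 268055971119894175125 / 398796035800358336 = 862.28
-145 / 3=-48.33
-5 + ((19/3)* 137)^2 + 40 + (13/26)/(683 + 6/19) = 175943642755/233694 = 752880.45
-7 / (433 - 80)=-7 / 353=-0.02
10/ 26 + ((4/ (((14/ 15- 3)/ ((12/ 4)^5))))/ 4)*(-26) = 1232165/ 403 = 3057.48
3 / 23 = 0.13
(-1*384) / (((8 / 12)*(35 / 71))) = -40896 / 35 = -1168.46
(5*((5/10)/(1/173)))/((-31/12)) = -5190/31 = -167.42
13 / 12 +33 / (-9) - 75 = -931 / 12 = -77.58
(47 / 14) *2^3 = 188 / 7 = 26.86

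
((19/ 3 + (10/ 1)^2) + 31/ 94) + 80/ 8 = 32899/ 282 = 116.66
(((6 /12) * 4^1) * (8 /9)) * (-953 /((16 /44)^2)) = -115313 /9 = -12812.56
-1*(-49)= 49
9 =9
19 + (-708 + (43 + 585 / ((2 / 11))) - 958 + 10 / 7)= 22609 / 14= 1614.93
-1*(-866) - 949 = -83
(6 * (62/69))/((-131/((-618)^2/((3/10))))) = -157861920/3013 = -52393.60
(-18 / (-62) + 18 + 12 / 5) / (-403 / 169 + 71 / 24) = 1000584 / 27745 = 36.06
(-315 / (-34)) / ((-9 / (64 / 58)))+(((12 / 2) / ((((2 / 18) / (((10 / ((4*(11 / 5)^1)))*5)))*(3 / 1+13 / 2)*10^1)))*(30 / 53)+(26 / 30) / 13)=62162911 / 81914415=0.76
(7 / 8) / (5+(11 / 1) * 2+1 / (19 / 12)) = 19 / 600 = 0.03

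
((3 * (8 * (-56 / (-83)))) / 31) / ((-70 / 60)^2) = 6912 / 18011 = 0.38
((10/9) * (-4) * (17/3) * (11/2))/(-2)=1870/27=69.26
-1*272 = -272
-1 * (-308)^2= -94864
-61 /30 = -2.03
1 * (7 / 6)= 7 / 6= 1.17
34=34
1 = 1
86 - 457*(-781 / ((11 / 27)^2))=23654809 / 11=2150437.18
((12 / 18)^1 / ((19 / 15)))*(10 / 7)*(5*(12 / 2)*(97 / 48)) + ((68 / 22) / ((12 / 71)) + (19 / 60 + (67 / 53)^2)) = 5406984411 / 82191340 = 65.79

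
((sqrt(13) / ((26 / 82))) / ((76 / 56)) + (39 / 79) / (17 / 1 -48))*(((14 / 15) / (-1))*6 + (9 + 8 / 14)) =-5421 / 85715 + 11398*sqrt(13) / 1235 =33.21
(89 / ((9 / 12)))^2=126736 / 9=14081.78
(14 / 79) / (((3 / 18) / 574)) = 48216 / 79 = 610.33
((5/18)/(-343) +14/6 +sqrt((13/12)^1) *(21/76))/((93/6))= 7 *sqrt(39)/2356 +14401/95697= 0.17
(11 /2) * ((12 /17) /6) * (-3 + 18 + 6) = 231 /17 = 13.59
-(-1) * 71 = 71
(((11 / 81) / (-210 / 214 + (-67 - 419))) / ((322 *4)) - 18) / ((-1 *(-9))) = -8895631355 / 4447815624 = -2.00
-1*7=-7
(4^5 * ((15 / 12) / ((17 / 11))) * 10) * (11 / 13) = 1548800 / 221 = 7008.14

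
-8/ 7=-1.14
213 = 213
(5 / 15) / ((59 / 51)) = 17 / 59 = 0.29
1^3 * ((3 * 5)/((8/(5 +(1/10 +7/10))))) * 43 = 3741/8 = 467.62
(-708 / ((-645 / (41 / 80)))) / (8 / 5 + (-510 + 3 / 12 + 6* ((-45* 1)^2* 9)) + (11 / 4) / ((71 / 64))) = 171749 / 33230173605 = 0.00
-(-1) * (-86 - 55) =-141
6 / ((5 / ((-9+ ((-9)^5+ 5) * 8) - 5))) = -2834196 / 5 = -566839.20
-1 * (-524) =524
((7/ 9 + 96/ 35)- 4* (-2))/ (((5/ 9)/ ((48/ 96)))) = 10.37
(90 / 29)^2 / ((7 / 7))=8100 / 841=9.63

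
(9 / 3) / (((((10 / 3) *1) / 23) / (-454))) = -9397.80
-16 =-16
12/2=6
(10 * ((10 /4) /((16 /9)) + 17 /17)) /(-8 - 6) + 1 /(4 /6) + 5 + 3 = 249 /32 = 7.78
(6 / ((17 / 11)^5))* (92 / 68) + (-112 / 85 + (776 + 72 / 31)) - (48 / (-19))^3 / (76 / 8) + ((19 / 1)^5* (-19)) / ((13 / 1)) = -22933358800454524905297 / 6338448741242735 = -3618134.30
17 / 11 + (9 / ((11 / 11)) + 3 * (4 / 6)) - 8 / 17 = 2258 / 187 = 12.07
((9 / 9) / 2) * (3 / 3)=0.50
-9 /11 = -0.82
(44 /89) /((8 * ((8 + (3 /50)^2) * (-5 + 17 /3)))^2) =3515625 /12957108076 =0.00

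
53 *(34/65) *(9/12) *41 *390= 332469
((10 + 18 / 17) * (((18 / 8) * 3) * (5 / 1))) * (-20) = -126900 / 17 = -7464.71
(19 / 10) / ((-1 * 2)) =-19 / 20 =-0.95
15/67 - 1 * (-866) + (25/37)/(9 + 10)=40801686/47101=866.26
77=77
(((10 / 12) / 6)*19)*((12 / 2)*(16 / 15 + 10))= 1577 / 9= 175.22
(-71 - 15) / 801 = -86 / 801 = -0.11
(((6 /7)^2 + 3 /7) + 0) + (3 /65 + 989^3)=3081046919617 /3185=967361670.21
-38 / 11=-3.45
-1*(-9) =9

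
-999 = -999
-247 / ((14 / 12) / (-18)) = 3810.86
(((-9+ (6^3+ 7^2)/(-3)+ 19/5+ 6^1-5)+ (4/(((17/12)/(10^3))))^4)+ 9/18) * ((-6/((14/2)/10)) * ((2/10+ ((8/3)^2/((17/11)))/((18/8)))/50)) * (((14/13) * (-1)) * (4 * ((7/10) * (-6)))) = -10603667128304645630989096/23960086875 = -442555454144389.27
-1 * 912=-912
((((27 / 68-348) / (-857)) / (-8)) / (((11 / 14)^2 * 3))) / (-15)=386071 / 211541880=0.00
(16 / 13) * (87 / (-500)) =-348 / 1625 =-0.21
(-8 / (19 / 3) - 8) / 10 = -88 / 95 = -0.93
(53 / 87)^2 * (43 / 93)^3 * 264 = 19653494344 / 2029392711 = 9.68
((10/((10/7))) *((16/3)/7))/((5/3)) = 16/5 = 3.20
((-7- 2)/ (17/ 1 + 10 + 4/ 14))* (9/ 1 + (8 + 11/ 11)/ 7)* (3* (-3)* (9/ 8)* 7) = 45927/ 191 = 240.46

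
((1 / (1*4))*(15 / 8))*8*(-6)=-45 / 2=-22.50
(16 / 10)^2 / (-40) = -0.06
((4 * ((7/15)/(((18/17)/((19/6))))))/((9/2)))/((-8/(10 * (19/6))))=-42959/8748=-4.91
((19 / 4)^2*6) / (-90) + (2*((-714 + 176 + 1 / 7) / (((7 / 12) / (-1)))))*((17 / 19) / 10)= 36530789 / 223440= 163.49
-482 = -482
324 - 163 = 161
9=9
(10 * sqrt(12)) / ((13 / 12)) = 240 * sqrt(3) / 13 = 31.98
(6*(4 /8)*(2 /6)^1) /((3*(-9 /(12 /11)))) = -4 /99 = -0.04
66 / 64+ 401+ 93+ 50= 17441 / 32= 545.03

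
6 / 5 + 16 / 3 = 98 / 15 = 6.53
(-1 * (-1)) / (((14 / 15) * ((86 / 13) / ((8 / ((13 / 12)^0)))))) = 390 / 301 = 1.30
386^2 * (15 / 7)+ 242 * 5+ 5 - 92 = 2242801 / 7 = 320400.14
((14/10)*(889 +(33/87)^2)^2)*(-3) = -2348471886180/707281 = -3320422.70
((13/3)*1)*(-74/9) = -962/27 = -35.63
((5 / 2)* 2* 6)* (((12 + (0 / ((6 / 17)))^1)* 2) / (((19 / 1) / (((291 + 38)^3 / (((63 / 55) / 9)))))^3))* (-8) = -126176801292734224101244560000 / 6859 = -18395801325664706823333510.00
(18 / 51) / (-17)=-0.02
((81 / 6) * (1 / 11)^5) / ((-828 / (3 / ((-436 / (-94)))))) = -423 / 6460077712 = -0.00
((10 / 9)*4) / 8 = 5 / 9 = 0.56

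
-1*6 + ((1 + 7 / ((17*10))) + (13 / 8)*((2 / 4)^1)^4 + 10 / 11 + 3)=-113477 / 119680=-0.95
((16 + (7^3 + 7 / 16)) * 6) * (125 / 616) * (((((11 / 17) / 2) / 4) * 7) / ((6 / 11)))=7907625 / 17408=454.25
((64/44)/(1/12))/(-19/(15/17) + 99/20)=-1.05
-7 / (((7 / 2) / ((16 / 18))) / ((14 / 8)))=-28 / 9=-3.11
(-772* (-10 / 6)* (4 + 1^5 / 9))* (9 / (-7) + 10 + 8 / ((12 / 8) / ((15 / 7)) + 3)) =1208180 / 21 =57532.38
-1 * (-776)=776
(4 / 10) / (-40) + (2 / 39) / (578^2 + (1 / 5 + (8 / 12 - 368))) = -0.01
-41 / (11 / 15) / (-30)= 1.86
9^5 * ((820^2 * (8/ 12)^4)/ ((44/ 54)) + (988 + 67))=106564057245/ 11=9687641567.73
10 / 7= 1.43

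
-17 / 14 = -1.21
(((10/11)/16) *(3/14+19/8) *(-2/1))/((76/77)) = -0.30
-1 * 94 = -94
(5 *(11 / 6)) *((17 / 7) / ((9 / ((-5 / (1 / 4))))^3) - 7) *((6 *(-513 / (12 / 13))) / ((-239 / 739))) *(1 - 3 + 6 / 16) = 22411495744495 / 4336416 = 5168207.05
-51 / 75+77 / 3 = 1874 / 75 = 24.99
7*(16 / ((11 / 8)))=896 / 11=81.45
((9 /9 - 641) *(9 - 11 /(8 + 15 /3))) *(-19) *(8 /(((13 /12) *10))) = 12374016 /169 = 73219.03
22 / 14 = 11 / 7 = 1.57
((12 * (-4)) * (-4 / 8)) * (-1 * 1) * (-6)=144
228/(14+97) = 76/37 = 2.05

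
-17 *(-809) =13753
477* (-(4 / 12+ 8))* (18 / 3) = -23850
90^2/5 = 1620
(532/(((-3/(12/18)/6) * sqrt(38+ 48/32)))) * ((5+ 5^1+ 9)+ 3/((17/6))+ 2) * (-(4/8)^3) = 33250 * sqrt(158)/1343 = 311.20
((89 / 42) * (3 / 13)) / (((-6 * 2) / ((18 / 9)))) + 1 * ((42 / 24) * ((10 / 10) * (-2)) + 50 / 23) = -35353 / 25116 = -1.41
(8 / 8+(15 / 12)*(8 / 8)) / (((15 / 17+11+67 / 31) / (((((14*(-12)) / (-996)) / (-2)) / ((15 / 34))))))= -62713 / 2047610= -0.03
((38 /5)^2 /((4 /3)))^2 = 1172889 /625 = 1876.62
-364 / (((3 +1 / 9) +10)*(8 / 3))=-10.41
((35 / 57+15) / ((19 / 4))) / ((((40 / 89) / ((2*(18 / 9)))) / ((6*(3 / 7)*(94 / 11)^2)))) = 1679758944 / 305767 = 5493.59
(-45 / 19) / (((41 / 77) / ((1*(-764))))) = 3398.28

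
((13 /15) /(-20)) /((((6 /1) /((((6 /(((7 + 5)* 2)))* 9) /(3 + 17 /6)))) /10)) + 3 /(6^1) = 661 /1400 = 0.47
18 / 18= 1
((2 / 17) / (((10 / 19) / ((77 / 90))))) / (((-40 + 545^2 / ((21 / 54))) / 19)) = 194579 / 40898200500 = 0.00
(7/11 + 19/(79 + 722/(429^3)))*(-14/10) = -1.23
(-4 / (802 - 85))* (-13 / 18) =0.00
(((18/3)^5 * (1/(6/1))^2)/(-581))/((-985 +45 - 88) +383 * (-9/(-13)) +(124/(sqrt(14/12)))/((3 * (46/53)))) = 2758899312 * sqrt(42)/632642728149593 +44193087432/90377532592799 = 0.00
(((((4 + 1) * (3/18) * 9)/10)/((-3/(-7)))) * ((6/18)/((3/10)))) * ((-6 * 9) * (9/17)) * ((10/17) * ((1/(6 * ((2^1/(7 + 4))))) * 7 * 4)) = -242550/289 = -839.27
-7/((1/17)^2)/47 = -2023/47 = -43.04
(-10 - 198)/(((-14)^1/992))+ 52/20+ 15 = 516456/35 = 14755.89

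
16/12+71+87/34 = 74.89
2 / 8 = 1 / 4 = 0.25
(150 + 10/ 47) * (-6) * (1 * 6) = -254160/ 47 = -5407.66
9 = 9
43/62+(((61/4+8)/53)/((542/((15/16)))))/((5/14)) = 19824031/28496192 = 0.70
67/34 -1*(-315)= 10777/34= 316.97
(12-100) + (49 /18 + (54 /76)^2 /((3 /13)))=-1079839 /12996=-83.09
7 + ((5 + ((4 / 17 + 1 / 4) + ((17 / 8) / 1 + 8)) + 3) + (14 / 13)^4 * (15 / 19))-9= 1304235321 / 73801624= 17.67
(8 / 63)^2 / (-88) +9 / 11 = 35713 / 43659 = 0.82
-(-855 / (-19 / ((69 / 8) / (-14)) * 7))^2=-9641025 / 614656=-15.69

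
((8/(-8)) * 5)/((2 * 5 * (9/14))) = -7/9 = -0.78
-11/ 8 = -1.38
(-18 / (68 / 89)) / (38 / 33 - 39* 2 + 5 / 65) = 343629 / 1119790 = 0.31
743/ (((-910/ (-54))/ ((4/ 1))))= 176.36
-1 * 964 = -964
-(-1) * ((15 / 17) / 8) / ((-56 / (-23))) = 345 / 7616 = 0.05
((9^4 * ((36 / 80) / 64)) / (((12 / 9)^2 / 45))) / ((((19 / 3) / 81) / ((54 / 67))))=31381059609 / 2607104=12036.75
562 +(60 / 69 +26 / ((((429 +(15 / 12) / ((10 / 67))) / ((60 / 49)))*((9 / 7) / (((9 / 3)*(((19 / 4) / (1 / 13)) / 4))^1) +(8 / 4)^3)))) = 562.88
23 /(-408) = -23 /408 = -0.06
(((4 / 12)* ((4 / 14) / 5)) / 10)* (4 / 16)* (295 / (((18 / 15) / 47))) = 2773 / 504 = 5.50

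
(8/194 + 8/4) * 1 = 198/97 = 2.04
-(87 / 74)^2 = -7569 / 5476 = -1.38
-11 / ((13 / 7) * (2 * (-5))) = 77 / 130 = 0.59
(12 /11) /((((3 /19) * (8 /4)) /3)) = 114 /11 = 10.36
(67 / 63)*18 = 134 / 7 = 19.14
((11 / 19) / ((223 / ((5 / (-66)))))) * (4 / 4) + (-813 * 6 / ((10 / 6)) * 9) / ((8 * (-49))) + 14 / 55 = 9242484347 / 137024580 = 67.45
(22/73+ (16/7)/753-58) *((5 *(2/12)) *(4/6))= -111001420/3463047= -32.05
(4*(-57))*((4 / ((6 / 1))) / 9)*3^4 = -1368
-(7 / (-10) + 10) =-93 / 10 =-9.30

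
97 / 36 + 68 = 2545 / 36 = 70.69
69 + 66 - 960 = -825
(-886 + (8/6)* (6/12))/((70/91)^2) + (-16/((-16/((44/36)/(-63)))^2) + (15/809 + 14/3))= -155169401382377/104033840400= -1491.53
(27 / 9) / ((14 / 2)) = 0.43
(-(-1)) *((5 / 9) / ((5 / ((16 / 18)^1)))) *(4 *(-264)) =-2816 / 27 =-104.30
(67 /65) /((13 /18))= 1206 /845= 1.43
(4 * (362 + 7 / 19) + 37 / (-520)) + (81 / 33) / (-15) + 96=167936563 / 108680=1545.24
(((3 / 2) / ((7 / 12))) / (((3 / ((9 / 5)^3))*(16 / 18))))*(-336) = -236196 / 125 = -1889.57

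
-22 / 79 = -0.28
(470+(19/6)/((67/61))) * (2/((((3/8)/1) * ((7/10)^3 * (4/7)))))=54314000/4221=12867.57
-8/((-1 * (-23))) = -8/23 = -0.35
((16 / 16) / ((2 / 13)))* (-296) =-1924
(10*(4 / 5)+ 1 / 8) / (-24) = -65 / 192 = -0.34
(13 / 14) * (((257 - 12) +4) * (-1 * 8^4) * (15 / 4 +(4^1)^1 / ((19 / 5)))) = -604930560 / 133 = -4548350.08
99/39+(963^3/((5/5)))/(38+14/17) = 65788491489/2860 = 23002969.05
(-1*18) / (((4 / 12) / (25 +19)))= -2376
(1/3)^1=1/3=0.33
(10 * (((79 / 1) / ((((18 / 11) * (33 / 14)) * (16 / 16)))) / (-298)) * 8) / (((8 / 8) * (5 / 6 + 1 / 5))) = -221200 / 41571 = -5.32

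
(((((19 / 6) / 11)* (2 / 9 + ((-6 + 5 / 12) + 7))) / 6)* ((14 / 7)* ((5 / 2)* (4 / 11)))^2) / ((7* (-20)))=-5605 / 3018708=-0.00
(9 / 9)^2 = 1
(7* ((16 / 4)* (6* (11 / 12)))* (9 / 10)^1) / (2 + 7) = 77 / 5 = 15.40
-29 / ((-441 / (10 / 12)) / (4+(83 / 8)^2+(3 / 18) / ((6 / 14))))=9356705 / 1524096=6.14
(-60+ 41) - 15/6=-43/2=-21.50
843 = 843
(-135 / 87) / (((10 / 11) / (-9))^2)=-88209 / 580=-152.08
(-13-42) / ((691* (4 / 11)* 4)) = -605 / 11056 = -0.05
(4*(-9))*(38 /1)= -1368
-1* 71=-71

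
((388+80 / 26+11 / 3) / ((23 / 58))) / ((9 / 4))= 442.42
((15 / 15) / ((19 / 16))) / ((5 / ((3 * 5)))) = 48 / 19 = 2.53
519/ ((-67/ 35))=-18165/ 67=-271.12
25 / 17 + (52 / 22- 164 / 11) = -2071 / 187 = -11.07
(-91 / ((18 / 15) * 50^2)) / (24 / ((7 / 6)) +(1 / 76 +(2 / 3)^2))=-36309 / 25171750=-0.00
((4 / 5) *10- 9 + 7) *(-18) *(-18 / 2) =972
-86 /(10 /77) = -3311 /5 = -662.20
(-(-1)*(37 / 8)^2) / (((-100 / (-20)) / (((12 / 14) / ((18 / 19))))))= 26011 / 6720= 3.87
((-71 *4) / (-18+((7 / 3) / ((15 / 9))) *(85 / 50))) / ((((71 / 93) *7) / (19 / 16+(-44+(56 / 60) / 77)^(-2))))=582022083675 / 143996854694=4.04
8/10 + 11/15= 23/15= 1.53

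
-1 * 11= -11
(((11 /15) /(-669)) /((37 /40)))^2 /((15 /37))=7744 /2235567195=0.00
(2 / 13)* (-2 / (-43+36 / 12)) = 1 / 130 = 0.01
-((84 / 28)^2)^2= -81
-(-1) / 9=1 / 9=0.11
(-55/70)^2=121/196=0.62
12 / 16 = 3 / 4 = 0.75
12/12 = 1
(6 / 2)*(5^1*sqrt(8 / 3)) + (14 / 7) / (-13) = -2 / 13 + 10*sqrt(6) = 24.34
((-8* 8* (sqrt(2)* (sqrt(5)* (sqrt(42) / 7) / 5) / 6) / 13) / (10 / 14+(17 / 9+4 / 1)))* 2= -12* sqrt(105) / 845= -0.15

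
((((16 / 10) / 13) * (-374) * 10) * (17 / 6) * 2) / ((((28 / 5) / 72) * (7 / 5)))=-15259200 / 637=-23954.79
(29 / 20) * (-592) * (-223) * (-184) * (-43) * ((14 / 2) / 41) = 53008912544 / 205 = 258580061.19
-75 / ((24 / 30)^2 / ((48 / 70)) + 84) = -1125 / 1274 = -0.88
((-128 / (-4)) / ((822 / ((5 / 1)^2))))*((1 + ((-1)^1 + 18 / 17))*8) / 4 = 2.06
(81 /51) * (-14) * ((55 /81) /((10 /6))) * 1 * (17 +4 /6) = -8162 /51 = -160.04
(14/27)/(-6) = -7/81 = -0.09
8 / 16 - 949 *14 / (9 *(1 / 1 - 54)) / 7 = 4273 / 954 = 4.48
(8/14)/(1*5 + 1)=2/21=0.10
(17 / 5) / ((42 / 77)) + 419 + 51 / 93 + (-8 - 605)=-174113 / 930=-187.22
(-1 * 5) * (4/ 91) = -20/ 91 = -0.22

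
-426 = -426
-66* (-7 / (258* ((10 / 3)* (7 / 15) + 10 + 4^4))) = 99 / 14792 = 0.01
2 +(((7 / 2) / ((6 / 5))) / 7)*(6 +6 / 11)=52 / 11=4.73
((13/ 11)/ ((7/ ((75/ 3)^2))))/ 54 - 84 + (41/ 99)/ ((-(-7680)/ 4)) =-109166753/ 1330560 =-82.05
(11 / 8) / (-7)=-11 / 56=-0.20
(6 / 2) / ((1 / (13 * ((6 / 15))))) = 78 / 5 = 15.60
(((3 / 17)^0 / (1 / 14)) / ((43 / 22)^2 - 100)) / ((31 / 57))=-128744 / 481027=-0.27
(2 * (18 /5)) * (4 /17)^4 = 9216 /417605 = 0.02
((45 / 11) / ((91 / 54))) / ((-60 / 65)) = -405 / 154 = -2.63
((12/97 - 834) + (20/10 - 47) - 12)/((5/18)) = -311094/97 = -3207.15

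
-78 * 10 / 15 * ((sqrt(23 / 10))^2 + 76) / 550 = -10179 / 1375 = -7.40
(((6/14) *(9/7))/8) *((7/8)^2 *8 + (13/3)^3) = 18899/3136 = 6.03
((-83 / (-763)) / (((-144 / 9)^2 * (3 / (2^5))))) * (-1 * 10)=-415 / 9156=-0.05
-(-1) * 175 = 175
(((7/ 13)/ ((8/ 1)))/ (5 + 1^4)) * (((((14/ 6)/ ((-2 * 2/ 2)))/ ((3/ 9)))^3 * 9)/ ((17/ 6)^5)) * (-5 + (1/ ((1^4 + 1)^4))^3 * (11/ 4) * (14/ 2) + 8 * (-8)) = 1978605157851/ 1209672728576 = 1.64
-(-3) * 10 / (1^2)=30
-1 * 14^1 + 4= -10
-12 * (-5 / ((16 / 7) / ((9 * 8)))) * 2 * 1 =3780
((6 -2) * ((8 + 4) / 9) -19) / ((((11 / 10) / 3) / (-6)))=2460 / 11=223.64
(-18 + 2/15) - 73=-1363/15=-90.87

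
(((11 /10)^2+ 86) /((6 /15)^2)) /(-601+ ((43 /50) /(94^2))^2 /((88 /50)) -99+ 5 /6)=-561735213613200 /720553215178453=-0.78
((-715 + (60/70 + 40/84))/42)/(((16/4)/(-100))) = 53525/126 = 424.80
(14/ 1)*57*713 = 568974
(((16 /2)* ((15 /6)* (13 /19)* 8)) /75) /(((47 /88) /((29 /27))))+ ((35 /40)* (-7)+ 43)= 115184231 /2893320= 39.81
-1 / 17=-0.06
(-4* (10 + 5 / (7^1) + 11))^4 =136651472896 / 2401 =56914399.37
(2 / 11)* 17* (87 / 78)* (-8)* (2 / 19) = -7888 / 2717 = -2.90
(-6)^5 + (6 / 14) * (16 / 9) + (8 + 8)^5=21856816 / 21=1040800.76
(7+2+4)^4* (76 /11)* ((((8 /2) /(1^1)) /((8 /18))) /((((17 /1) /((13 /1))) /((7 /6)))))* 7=2074042698 /187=11091137.42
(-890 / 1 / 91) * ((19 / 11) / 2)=-8455 / 1001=-8.45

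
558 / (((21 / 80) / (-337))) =-716365.71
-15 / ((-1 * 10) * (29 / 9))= 0.47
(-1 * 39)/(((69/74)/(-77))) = 74074/23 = 3220.61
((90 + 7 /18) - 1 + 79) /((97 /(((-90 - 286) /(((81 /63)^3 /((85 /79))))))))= -16613335340 /50276943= -330.44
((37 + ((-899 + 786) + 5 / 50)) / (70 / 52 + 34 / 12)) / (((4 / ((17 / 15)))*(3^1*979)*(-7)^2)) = -5083 / 142168600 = -0.00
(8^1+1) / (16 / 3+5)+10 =337 / 31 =10.87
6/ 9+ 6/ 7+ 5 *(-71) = -7423/ 21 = -353.48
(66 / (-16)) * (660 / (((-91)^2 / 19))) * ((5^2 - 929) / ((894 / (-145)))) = -915.88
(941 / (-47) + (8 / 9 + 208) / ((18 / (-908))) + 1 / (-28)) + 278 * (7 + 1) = -888300811 / 106596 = -8333.34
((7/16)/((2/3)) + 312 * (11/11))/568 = 10005/18176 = 0.55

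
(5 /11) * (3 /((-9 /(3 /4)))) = -5 /44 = -0.11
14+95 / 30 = 103 / 6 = 17.17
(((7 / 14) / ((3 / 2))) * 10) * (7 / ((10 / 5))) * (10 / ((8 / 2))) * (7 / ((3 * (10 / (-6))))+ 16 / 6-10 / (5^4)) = 3283 / 90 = 36.48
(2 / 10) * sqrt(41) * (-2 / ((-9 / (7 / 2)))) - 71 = -71 + 7 * sqrt(41) / 45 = -70.00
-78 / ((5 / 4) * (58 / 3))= -468 / 145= -3.23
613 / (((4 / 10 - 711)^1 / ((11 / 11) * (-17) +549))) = -85820 / 187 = -458.93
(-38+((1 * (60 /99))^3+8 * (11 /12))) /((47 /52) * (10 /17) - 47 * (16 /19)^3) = 3316861886104 /2999964662343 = 1.11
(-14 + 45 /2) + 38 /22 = 225 /22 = 10.23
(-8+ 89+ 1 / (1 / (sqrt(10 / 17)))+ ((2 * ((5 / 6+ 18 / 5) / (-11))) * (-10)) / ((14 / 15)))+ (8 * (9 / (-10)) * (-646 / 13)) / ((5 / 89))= sqrt(170) / 17+ 23088074 / 3575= 6458.97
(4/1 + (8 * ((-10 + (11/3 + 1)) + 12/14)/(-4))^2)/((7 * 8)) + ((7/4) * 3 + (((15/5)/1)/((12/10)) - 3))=77207/12348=6.25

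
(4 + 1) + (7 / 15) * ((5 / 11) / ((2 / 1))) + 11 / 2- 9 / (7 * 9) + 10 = 4727 / 231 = 20.46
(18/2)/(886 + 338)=1/136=0.01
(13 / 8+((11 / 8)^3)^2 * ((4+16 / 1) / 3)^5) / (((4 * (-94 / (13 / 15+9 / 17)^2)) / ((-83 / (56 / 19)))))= 69155347707164821 / 5323318963200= 12991.02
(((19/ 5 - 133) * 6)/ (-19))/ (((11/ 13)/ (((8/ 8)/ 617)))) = 2652/ 33935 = 0.08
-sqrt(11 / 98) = -sqrt(22) / 14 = -0.34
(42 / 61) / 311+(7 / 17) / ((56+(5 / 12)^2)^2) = 49472070186 / 21102252545947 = 0.00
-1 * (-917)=917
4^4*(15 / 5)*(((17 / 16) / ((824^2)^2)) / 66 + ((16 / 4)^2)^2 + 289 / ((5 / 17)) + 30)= 3087930210391031893 / 3169432808960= 974284.80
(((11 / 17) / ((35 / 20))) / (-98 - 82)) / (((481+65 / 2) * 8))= -11 / 21998340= -0.00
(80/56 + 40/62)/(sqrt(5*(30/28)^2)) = 12*sqrt(5)/31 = 0.87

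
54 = 54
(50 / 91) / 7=50 / 637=0.08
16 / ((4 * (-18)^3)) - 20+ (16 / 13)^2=-4554961 / 246402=-18.49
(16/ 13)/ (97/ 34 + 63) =544/ 29107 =0.02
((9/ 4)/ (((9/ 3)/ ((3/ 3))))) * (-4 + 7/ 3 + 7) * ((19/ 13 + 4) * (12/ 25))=3408/ 325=10.49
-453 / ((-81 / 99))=553.67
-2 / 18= -1 / 9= -0.11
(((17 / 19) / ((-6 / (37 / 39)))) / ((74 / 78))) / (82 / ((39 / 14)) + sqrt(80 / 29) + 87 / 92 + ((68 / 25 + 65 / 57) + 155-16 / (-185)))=-3255767164934076650 / 4133249096321822829101 + 2371917599220000 *sqrt(145) / 4133249096321822829101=-0.00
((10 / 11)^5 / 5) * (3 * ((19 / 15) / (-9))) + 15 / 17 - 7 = -6.17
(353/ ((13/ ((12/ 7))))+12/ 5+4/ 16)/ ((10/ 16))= 179086/ 2275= 78.72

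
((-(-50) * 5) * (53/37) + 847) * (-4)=-178356/37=-4820.43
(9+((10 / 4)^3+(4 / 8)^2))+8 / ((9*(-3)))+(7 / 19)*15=123551 / 4104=30.11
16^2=256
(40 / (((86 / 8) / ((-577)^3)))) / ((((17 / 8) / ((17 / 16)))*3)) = -15368002640 / 129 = -119131803.41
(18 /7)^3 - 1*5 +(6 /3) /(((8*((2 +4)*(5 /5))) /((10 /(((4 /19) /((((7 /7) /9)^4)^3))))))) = 55812595281261881 /4649919888623184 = 12.00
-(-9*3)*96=2592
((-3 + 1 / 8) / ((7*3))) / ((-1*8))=23 / 1344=0.02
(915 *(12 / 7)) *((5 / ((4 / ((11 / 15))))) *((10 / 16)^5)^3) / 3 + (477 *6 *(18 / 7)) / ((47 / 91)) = 164947600404379148017 / 11575658417225728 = 14249.52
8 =8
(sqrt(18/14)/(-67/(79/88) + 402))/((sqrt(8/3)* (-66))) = -79* sqrt(42)/15930992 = -0.00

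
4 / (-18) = -2 / 9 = -0.22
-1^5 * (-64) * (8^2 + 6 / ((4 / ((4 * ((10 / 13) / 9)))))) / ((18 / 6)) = 161024 / 117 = 1376.27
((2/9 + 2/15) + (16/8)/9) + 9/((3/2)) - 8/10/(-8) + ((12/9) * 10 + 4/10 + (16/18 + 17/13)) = 2939/130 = 22.61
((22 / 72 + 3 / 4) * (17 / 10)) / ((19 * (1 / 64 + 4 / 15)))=272 / 813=0.33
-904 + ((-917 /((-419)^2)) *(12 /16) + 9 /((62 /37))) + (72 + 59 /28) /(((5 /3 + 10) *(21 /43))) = -3306468614439 /3733480226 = -885.63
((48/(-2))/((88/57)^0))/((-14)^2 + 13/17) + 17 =18819/1115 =16.88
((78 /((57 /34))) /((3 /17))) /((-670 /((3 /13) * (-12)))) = 6936 /6365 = 1.09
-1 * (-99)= 99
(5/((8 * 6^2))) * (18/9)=5/144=0.03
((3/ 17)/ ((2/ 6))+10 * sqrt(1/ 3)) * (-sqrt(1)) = -10 * sqrt(3)/ 3 - 9/ 17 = -6.30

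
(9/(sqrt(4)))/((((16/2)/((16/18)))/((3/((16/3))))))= 9/32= 0.28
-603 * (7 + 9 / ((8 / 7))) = -71757 / 8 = -8969.62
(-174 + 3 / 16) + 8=-2653 / 16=-165.81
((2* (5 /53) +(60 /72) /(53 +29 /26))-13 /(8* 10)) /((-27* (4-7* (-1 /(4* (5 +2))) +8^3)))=-744131 /249462366300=-0.00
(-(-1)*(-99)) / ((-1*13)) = 99 / 13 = 7.62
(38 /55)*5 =38 /11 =3.45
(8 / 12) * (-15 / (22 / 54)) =-270 / 11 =-24.55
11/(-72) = -11/72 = -0.15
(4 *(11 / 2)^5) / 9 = 161051 / 72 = 2236.82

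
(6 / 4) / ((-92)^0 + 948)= 3 / 1898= 0.00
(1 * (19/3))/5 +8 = 9.27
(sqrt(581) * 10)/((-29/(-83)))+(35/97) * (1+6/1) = 245/97+830 * sqrt(581)/29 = 692.40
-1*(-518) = 518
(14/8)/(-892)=-7/3568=-0.00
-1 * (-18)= 18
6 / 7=0.86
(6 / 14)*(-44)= -132 / 7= -18.86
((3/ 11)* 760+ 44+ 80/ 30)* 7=58660/ 33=1777.58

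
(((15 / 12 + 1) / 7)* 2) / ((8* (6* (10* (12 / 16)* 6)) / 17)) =17 / 3360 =0.01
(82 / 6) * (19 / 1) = 779 / 3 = 259.67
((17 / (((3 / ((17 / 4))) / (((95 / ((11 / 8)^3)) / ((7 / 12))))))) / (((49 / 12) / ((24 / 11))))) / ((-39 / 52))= -5397872640 / 5021863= -1074.87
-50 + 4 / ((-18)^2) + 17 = -2672 / 81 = -32.99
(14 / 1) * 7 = 98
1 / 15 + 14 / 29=0.55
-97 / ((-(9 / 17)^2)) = 28033 / 81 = 346.09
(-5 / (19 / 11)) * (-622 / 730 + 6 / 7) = -143 / 9709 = -0.01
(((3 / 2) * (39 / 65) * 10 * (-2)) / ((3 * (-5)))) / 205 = 6 / 1025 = 0.01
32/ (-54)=-16/ 27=-0.59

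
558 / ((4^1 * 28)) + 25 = 1679 / 56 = 29.98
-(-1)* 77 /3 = 77 /3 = 25.67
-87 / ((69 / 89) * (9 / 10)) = -25810 / 207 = -124.69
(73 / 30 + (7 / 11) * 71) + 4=17033 / 330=51.62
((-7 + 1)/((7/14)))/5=-12/5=-2.40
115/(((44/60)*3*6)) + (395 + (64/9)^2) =809527/1782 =454.28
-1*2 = -2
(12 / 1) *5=60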